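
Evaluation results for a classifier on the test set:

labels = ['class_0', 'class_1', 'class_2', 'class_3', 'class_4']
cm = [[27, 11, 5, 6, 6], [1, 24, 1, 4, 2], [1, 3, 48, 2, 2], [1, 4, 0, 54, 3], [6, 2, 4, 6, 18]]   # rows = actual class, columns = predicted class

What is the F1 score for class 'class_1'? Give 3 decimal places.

0.632

Take TP from the diagonal, FP from the rest of the 'class_1' prediction marginal, FN from the rest of the 'class_1' actual marginal.
F1 score = 2·TP/(2·TP+FP+FN).
class_1: TP=24, FP=11+3+4+2=20, FN=1+1+4+2=8 → 48/76 = 0.6316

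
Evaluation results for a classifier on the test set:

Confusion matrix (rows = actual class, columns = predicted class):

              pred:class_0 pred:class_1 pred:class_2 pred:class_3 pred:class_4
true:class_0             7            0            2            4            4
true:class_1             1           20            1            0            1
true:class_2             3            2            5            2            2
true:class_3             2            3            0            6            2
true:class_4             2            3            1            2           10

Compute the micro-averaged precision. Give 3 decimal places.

0.565

Micro-averaging pools counts across classes: ΣTP=48, ΣFP=37, ΣFN=37.
Micro-precision = TP/(TP+FP) on pooled counts = 0.565 (equals overall accuracy in single-label multiclass).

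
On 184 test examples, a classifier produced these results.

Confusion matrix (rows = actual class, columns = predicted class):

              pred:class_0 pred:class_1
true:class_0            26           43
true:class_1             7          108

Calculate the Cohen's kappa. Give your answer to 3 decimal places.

0.353

Observed agreement pₒ = trace/N = 134/184 = 0.7283
Expected agreement pₑ = Σ (rowᵢ·colᵢ)/N² = (69·33 + 115·151)/184² = 0.5802
κ = (pₒ − pₑ)/(1 − pₑ) = (0.7283 − 0.5802)/(1 − 0.5802) = 0.353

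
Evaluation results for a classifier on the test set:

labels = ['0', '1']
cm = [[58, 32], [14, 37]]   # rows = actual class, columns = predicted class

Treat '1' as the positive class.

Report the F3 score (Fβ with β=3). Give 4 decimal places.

0.7008

Fβ = (1+β²)·TP / ((1+β²)·TP + β²·FN + FP), with β²=9
= 10·37 / (10·37 + 9·14 + 32) = 0.7008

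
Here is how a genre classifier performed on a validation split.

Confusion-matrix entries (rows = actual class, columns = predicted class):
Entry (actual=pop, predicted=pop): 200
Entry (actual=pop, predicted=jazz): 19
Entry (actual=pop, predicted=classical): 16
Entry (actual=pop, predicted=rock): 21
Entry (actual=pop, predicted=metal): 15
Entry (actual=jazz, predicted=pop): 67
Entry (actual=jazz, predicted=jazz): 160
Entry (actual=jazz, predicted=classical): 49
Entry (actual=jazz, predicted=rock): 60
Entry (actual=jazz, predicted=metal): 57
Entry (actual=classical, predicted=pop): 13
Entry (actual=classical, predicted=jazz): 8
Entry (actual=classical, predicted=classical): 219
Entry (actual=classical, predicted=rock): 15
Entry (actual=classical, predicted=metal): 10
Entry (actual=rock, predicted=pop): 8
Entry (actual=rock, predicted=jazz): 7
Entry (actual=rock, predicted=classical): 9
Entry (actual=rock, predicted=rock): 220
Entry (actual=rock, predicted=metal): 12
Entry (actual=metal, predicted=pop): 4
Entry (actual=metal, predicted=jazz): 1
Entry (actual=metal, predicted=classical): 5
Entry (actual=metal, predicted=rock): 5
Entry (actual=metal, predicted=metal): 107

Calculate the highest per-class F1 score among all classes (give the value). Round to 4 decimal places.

0.7780

Per-class F1 score (2·TP/(2·TP+FP+FN)):
  pop: TP=200, FP=67+13+8+4=92, FN=19+16+21+15=71 → 400/563 = 0.71048
  jazz: TP=160, FP=19+8+7+1=35, FN=67+49+60+57=233 → 320/588 = 0.54422
  classical: TP=219, FP=16+49+9+5=79, FN=13+8+15+10=46 → 438/563 = 0.77798
  rock: TP=220, FP=21+60+15+5=101, FN=8+7+9+12=36 → 440/577 = 0.76256
  metal: TP=107, FP=15+57+10+12=94, FN=4+1+5+5=15 → 214/323 = 0.66254
Highest is class 'classical' with F1 score = 0.7780.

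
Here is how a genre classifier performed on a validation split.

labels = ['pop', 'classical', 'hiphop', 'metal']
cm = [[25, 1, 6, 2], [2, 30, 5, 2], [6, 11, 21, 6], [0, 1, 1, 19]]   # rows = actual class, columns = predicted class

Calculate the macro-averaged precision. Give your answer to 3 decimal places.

0.687

Per-class precision (TP/(TP+FP)):
  pop: TP=25, FP=2+6+0=8 → 25/33 = 0.7576
  classical: TP=30, FP=1+11+1=13 → 30/43 = 0.6977
  hiphop: TP=21, FP=6+5+1=12 → 21/33 = 0.6364
  metal: TP=19, FP=2+2+6=10 → 19/29 = 0.6552
Macro-precision = mean = (0.7576 + 0.6977 + 0.6364 + 0.6552) / 4 = 0.687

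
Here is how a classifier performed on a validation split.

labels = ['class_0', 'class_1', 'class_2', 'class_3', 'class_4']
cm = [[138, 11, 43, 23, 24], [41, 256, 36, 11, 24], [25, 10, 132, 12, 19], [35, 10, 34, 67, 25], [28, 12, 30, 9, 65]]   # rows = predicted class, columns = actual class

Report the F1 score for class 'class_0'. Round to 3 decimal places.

0.545

F1 score = 2·TP/(2·TP+FP+FN).
class_0: TP=138, FP=11+43+23+24=101, FN=41+25+35+28=129 → 276/506 = 0.5455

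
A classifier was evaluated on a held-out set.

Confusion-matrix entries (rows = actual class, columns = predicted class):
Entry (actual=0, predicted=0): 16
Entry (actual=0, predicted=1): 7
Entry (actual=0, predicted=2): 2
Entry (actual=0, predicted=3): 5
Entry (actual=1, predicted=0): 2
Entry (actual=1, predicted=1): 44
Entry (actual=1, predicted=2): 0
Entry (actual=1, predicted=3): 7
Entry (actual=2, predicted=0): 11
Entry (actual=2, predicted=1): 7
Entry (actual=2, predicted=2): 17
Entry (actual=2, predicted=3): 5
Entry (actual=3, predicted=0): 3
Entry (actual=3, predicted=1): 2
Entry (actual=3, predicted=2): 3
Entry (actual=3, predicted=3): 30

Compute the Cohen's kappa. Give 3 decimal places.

Observed agreement pₒ = trace/N = 107/161 = 0.6646
Expected agreement pₑ = Σ (rowᵢ·colᵢ)/N² = (30·32 + 53·60 + 40·22 + 38·47)/161² = 0.2626
κ = (pₒ − pₑ)/(1 − pₑ) = (0.6646 − 0.2626)/(1 − 0.2626) = 0.545

0.545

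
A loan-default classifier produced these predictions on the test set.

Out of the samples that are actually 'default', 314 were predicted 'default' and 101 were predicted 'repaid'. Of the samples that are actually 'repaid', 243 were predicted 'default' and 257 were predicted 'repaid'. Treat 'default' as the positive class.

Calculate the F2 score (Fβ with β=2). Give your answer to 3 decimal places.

0.708

Fβ = (1+β²)·TP / ((1+β²)·TP + β²·FN + FP), with β²=4
= 5·314 / (5·314 + 4·101 + 243) = 0.708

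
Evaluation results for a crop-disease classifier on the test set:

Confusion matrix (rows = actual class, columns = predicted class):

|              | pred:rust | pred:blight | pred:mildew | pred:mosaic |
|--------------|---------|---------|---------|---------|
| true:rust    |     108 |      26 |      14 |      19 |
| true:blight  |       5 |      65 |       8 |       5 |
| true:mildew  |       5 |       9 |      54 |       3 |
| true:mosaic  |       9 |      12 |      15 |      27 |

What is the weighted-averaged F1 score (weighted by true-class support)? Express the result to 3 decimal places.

0.663

Per-class F1 score (2·TP/(2·TP+FP+FN)):
  rust: TP=108, FP=5+5+9=19, FN=26+14+19=59 → 216/294 = 0.7347
  blight: TP=65, FP=26+9+12=47, FN=5+8+5=18 → 130/195 = 0.6667
  mildew: TP=54, FP=14+8+15=37, FN=5+9+3=17 → 108/162 = 0.6667
  mosaic: TP=27, FP=19+5+3=27, FN=9+12+15=36 → 54/117 = 0.4615
Weighted-F1 score = Σ (supportᵢ/N)·F1 scoreᵢ with N=384: (167/384)·0.7347 + (83/384)·0.6667 + (71/384)·0.6667 + (63/384)·0.4615 = 0.663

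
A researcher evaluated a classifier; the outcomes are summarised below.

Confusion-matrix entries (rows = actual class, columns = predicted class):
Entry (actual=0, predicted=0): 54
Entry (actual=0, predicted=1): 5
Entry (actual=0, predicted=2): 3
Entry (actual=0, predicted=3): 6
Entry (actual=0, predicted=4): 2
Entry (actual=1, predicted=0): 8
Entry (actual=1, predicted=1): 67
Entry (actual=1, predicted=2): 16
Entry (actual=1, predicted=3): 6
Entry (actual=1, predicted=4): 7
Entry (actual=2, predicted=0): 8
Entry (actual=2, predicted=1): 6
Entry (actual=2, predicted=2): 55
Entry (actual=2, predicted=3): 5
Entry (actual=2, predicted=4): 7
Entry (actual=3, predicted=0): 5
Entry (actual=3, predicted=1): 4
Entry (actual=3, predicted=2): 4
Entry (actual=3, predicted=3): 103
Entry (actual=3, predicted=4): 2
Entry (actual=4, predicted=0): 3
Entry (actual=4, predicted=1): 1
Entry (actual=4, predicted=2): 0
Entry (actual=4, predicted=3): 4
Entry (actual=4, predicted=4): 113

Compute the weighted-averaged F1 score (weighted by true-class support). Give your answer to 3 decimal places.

0.791

Per-class F1 score (2·TP/(2·TP+FP+FN)):
  0: TP=54, FP=8+8+5+3=24, FN=5+3+6+2=16 → 108/148 = 0.7297
  1: TP=67, FP=5+6+4+1=16, FN=8+16+6+7=37 → 134/187 = 0.7166
  2: TP=55, FP=3+16+4+0=23, FN=8+6+5+7=26 → 110/159 = 0.6918
  3: TP=103, FP=6+6+5+4=21, FN=5+4+4+2=15 → 206/242 = 0.8512
  4: TP=113, FP=2+7+7+2=18, FN=3+1+0+4=8 → 226/252 = 0.8968
Weighted-F1 score = Σ (supportᵢ/N)·F1 scoreᵢ with N=494: (70/494)·0.7297 + (104/494)·0.7166 + (81/494)·0.6918 + (118/494)·0.8512 + (121/494)·0.8968 = 0.791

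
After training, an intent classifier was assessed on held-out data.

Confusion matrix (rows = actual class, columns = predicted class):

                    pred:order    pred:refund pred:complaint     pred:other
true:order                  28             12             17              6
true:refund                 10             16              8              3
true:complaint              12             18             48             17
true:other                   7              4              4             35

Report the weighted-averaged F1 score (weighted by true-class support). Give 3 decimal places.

Per-class F1 score (2·TP/(2·TP+FP+FN)):
  order: TP=28, FP=10+12+7=29, FN=12+17+6=35 → 56/120 = 0.4667
  refund: TP=16, FP=12+18+4=34, FN=10+8+3=21 → 32/87 = 0.3678
  complaint: TP=48, FP=17+8+4=29, FN=12+18+17=47 → 96/172 = 0.5581
  other: TP=35, FP=6+3+17=26, FN=7+4+4=15 → 70/111 = 0.6306
Weighted-F1 score = Σ (supportᵢ/N)·F1 scoreᵢ with N=245: (63/245)·0.4667 + (37/245)·0.3678 + (95/245)·0.5581 + (50/245)·0.6306 = 0.521

0.521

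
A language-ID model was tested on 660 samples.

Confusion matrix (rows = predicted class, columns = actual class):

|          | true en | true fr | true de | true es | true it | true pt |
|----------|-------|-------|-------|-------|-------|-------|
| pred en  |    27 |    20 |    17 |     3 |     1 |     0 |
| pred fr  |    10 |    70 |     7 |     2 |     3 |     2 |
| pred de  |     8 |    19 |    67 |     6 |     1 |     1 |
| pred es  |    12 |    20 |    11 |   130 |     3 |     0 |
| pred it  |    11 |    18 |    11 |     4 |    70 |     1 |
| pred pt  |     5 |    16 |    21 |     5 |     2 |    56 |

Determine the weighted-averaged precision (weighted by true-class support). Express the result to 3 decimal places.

0.651

Per-class precision (TP/(TP+FP)):
  en: TP=27, FP=20+17+3+1+0=41 → 27/68 = 0.3971
  fr: TP=70, FP=10+7+2+3+2=24 → 70/94 = 0.7447
  de: TP=67, FP=8+19+6+1+1=35 → 67/102 = 0.6569
  es: TP=130, FP=12+20+11+3+0=46 → 130/176 = 0.7386
  it: TP=70, FP=11+18+11+4+1=45 → 70/115 = 0.6087
  pt: TP=56, FP=5+16+21+5+2=49 → 56/105 = 0.5333
Weighted-precision = Σ (supportᵢ/N)·precisionᵢ with N=660: (73/660)·0.3971 + (163/660)·0.7447 + (134/660)·0.6569 + (150/660)·0.7386 + (80/660)·0.6087 + (60/660)·0.5333 = 0.651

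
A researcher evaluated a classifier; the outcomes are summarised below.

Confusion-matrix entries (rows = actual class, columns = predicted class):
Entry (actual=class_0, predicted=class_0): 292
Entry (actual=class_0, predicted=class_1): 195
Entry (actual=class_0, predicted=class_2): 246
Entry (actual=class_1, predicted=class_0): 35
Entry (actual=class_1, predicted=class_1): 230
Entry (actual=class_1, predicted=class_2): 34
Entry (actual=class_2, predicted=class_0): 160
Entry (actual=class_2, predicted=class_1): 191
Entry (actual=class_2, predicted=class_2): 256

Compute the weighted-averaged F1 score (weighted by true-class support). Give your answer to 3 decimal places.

0.472

Per-class F1 score (2·TP/(2·TP+FP+FN)):
  class_0: TP=292, FP=35+160=195, FN=195+246=441 → 584/1220 = 0.4787
  class_1: TP=230, FP=195+191=386, FN=35+34=69 → 460/915 = 0.5027
  class_2: TP=256, FP=246+34=280, FN=160+191=351 → 512/1143 = 0.4479
Weighted-F1 score = Σ (supportᵢ/N)·F1 scoreᵢ with N=1639: (733/1639)·0.4787 + (299/1639)·0.5027 + (607/1639)·0.4479 = 0.472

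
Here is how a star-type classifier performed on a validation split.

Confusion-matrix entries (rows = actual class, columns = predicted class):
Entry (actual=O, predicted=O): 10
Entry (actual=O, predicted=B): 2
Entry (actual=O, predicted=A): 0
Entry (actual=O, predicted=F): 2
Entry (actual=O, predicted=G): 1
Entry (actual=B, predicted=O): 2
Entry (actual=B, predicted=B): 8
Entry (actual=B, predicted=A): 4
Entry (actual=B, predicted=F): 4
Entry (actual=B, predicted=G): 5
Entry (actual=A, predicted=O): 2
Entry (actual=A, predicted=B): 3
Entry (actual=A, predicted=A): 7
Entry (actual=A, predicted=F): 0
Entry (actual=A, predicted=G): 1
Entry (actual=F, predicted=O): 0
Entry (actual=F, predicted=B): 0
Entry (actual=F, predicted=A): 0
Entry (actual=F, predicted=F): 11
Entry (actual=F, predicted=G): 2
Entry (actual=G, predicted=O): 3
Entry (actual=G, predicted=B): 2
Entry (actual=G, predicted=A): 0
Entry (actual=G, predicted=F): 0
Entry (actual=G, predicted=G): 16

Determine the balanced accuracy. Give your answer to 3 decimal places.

0.632

Balanced accuracy = mean of per-class recall.
  O: recall = 10/15 = 0.6667
  B: recall = 8/23 = 0.3478
  A: recall = 7/13 = 0.5385
  F: recall = 11/13 = 0.8462
  G: recall = 16/21 = 0.7619
Mean = (0.6667 + 0.3478 + 0.5385 + 0.8462 + 0.7619) / 5 = 0.632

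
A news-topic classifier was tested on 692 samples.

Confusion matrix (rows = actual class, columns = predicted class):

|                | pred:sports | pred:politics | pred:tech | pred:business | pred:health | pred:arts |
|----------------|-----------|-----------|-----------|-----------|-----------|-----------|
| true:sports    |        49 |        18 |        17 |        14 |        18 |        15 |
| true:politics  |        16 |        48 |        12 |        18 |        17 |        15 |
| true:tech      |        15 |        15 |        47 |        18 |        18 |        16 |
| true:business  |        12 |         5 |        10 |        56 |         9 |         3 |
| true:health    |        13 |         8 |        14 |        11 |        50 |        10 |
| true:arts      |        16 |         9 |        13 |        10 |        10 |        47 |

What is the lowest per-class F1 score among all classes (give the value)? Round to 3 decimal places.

0.388

Per-class F1 score (2·TP/(2·TP+FP+FN)):
  sports: TP=49, FP=16+15+12+13+16=72, FN=18+17+14+18+15=82 → 98/252 = 0.3889
  politics: TP=48, FP=18+15+5+8+9=55, FN=16+12+18+17+15=78 → 96/229 = 0.4192
  tech: TP=47, FP=17+12+10+14+13=66, FN=15+15+18+18+16=82 → 94/242 = 0.3884
  business: TP=56, FP=14+18+18+11+10=71, FN=12+5+10+9+3=39 → 112/222 = 0.5045
  health: TP=50, FP=18+17+18+9+10=72, FN=13+8+14+11+10=56 → 100/228 = 0.4386
  arts: TP=47, FP=15+15+16+3+10=59, FN=16+9+13+10+10=58 → 94/211 = 0.4455
Lowest is class 'tech' with F1 score = 0.388.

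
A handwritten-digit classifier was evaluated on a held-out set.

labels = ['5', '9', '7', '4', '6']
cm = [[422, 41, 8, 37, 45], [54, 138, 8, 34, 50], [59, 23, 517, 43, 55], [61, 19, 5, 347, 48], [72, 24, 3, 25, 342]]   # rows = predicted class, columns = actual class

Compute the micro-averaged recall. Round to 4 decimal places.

0.7121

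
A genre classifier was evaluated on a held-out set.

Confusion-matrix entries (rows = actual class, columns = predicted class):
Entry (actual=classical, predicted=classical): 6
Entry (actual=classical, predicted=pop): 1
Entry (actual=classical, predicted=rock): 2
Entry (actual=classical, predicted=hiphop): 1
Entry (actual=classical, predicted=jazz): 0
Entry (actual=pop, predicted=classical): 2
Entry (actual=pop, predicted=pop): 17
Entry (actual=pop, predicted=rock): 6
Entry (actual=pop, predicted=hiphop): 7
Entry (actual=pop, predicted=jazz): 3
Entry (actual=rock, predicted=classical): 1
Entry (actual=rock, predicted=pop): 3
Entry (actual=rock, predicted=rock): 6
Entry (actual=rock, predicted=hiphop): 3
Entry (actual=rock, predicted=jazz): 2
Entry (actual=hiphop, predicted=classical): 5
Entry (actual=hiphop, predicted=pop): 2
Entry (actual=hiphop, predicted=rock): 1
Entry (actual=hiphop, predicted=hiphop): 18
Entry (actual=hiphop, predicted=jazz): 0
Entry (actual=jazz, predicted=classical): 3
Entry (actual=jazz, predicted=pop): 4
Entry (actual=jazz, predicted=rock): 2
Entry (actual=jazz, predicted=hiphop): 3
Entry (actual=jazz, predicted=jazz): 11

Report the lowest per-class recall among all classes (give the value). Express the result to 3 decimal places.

0.400

Per-class recall (TP/(TP+FN)):
  classical: TP=6, FN=1+2+1+0=4 → 6/10 = 0.6000
  pop: TP=17, FN=2+6+7+3=18 → 17/35 = 0.4857
  rock: TP=6, FN=1+3+3+2=9 → 6/15 = 0.4000
  hiphop: TP=18, FN=5+2+1+0=8 → 18/26 = 0.6923
  jazz: TP=11, FN=3+4+2+3=12 → 11/23 = 0.4783
Lowest is class 'rock' with recall = 0.400.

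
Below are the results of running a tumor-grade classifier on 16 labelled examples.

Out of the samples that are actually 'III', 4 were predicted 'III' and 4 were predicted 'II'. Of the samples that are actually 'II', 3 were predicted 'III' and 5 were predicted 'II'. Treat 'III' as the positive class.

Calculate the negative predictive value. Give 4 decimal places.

0.5556

NPV = TN/(TN+FN) = 5/(5+4) = 0.5556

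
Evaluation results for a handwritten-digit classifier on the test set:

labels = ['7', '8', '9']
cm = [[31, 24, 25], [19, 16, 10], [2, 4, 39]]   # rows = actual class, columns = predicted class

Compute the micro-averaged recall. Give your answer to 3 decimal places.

0.506

Micro-averaging pools counts across classes: ΣTP=86, ΣFP=84, ΣFN=84.
Micro-recall = TP/(TP+FN) on pooled counts = 0.506 (equals overall accuracy in single-label multiclass).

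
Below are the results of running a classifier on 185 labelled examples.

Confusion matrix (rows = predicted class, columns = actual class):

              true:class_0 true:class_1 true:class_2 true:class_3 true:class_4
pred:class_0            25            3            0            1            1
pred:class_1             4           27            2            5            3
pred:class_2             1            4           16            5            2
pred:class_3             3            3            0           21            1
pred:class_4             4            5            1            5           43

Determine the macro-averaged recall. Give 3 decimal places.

Per-class recall (TP/(TP+FN)):
  class_0: TP=25, FN=4+1+3+4=12 → 25/37 = 0.6757
  class_1: TP=27, FN=3+4+3+5=15 → 27/42 = 0.6429
  class_2: TP=16, FN=0+2+0+1=3 → 16/19 = 0.8421
  class_3: TP=21, FN=1+5+5+5=16 → 21/37 = 0.5676
  class_4: TP=43, FN=1+3+2+1=7 → 43/50 = 0.8600
Macro-recall = mean = (0.6757 + 0.6429 + 0.8421 + 0.5676 + 0.8600) / 5 = 0.718

0.718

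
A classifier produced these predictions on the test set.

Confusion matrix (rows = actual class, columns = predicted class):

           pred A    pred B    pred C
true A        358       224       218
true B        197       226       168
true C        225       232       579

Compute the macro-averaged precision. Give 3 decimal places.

Per-class precision (TP/(TP+FP)):
  A: TP=358, FP=197+225=422 → 358/780 = 0.4590
  B: TP=226, FP=224+232=456 → 226/682 = 0.3314
  C: TP=579, FP=218+168=386 → 579/965 = 0.6000
Macro-precision = mean = (0.4590 + 0.3314 + 0.6000) / 3 = 0.463

0.463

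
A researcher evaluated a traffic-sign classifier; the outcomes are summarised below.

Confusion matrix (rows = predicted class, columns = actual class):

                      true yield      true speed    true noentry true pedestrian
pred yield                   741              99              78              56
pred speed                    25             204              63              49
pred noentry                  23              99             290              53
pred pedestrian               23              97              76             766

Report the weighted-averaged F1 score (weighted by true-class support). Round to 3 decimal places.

Per-class F1 score (2·TP/(2·TP+FP+FN)):
  yield: TP=741, FP=99+78+56=233, FN=25+23+23=71 → 1482/1786 = 0.8298
  speed: TP=204, FP=25+63+49=137, FN=99+99+97=295 → 408/840 = 0.4857
  noentry: TP=290, FP=23+99+53=175, FN=78+63+76=217 → 580/972 = 0.5967
  pedestrian: TP=766, FP=23+97+76=196, FN=56+49+53=158 → 1532/1886 = 0.8123
Weighted-F1 score = Σ (supportᵢ/N)·F1 scoreᵢ with N=2742: (812/2742)·0.8298 + (499/2742)·0.4857 + (507/2742)·0.5967 + (924/2742)·0.8123 = 0.718

0.718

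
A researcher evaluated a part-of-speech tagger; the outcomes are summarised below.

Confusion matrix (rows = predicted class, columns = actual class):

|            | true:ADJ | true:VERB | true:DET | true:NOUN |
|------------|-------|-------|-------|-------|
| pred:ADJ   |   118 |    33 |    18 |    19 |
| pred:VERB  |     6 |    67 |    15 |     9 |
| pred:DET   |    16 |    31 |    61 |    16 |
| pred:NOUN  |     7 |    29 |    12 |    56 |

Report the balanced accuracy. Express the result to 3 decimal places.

Balanced accuracy = mean of per-class recall.
  ADJ: recall = 118/147 = 0.8027
  VERB: recall = 67/160 = 0.4188
  DET: recall = 61/106 = 0.5755
  NOUN: recall = 56/100 = 0.5600
Mean = (0.8027 + 0.4188 + 0.5755 + 0.5600) / 4 = 0.589

0.589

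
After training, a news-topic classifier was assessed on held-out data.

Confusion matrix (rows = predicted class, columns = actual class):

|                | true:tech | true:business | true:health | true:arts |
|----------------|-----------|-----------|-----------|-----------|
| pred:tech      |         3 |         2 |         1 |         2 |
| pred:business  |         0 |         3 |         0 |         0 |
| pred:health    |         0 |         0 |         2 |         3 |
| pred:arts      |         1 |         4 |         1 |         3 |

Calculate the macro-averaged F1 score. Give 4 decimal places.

Per-class F1 score (2·TP/(2·TP+FP+FN)):
  tech: TP=3, FP=2+1+2=5, FN=0+0+1=1 → 6/12 = 0.50000
  business: TP=3, FP=0+0+0=0, FN=2+0+4=6 → 6/12 = 0.50000
  health: TP=2, FP=0+0+3=3, FN=1+0+1=2 → 4/9 = 0.44444
  arts: TP=3, FP=1+4+1=6, FN=2+0+3=5 → 6/17 = 0.35294
Macro-F1 score = mean = (0.50000 + 0.50000 + 0.44444 + 0.35294) / 4 = 0.4493

0.4493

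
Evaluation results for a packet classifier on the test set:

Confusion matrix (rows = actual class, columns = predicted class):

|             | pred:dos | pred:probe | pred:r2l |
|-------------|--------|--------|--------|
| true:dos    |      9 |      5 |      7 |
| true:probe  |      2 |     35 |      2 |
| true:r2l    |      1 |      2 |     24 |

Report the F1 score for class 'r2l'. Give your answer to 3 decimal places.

0.800

One-vs-rest for 'r2l': TP = diagonal; FP = other classes predicted 'r2l'; FN = 'r2l' predicted as other.
F1 score = 2·TP/(2·TP+FP+FN).
r2l: TP=24, FP=7+2=9, FN=1+2=3 → 48/60 = 0.8000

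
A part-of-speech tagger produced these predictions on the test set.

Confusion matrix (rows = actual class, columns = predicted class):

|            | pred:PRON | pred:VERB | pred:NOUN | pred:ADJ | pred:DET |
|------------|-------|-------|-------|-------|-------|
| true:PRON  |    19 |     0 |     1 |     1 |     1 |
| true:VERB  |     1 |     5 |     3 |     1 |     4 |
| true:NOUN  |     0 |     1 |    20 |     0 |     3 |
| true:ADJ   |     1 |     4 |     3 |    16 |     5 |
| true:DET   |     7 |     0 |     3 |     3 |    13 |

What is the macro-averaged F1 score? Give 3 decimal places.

0.611

Per-class F1 score (2·TP/(2·TP+FP+FN)):
  PRON: TP=19, FP=1+0+1+7=9, FN=0+1+1+1=3 → 38/50 = 0.7600
  VERB: TP=5, FP=0+1+4+0=5, FN=1+3+1+4=9 → 10/24 = 0.4167
  NOUN: TP=20, FP=1+3+3+3=10, FN=0+1+0+3=4 → 40/54 = 0.7407
  ADJ: TP=16, FP=1+1+0+3=5, FN=1+4+3+5=13 → 32/50 = 0.6400
  DET: TP=13, FP=1+4+3+5=13, FN=7+0+3+3=13 → 26/52 = 0.5000
Macro-F1 score = mean = (0.7600 + 0.4167 + 0.7407 + 0.6400 + 0.5000) / 5 = 0.611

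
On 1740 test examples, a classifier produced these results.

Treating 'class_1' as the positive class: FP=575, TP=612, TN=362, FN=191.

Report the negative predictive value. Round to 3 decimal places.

NPV = TN/(TN+FN) = 362/(362+191) = 0.655

0.655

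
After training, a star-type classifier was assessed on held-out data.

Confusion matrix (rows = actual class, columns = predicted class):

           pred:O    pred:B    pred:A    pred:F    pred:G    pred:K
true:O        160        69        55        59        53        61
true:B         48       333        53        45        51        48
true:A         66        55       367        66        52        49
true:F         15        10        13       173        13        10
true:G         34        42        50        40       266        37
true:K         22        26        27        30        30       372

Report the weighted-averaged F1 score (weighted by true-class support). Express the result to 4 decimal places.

Per-class F1 score (2·TP/(2·TP+FP+FN)):
  O: TP=160, FP=48+66+15+34+22=185, FN=69+55+59+53+61=297 → 320/802 = 0.39900
  B: TP=333, FP=69+55+10+42+26=202, FN=48+53+45+51+48=245 → 666/1113 = 0.59838
  A: TP=367, FP=55+53+13+50+27=198, FN=66+55+66+52+49=288 → 734/1220 = 0.60164
  F: TP=173, FP=59+45+66+40+30=240, FN=15+10+13+13+10=61 → 346/647 = 0.53478
  G: TP=266, FP=53+51+52+13+30=199, FN=34+42+50+40+37=203 → 532/934 = 0.56959
  K: TP=372, FP=61+48+49+10+37=205, FN=22+26+27+30+30=135 → 744/1084 = 0.68635
Weighted-F1 score = Σ (supportᵢ/N)·F1 scoreᵢ with N=2900: (457/2900)·0.39900 + (578/2900)·0.59838 + (655/2900)·0.60164 + (234/2900)·0.53478 + (469/2900)·0.56959 + (507/2900)·0.68635 = 0.5733

0.5733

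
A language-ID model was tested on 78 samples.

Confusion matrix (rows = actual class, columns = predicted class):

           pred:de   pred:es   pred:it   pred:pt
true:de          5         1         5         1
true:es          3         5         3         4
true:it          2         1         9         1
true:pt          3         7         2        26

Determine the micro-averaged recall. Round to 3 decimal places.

0.577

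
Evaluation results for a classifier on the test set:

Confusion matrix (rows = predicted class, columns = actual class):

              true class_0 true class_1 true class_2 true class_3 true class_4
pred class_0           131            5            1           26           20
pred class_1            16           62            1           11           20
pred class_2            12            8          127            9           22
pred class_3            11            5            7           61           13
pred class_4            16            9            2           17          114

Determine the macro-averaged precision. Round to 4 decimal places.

Per-class precision (TP/(TP+FP)):
  class_0: TP=131, FP=5+1+26+20=52 → 131/183 = 0.71585
  class_1: TP=62, FP=16+1+11+20=48 → 62/110 = 0.56364
  class_2: TP=127, FP=12+8+9+22=51 → 127/178 = 0.71348
  class_3: TP=61, FP=11+5+7+13=36 → 61/97 = 0.62887
  class_4: TP=114, FP=16+9+2+17=44 → 114/158 = 0.72152
Macro-precision = mean = (0.71585 + 0.56364 + 0.71348 + 0.62887 + 0.72152) / 5 = 0.6687

0.6687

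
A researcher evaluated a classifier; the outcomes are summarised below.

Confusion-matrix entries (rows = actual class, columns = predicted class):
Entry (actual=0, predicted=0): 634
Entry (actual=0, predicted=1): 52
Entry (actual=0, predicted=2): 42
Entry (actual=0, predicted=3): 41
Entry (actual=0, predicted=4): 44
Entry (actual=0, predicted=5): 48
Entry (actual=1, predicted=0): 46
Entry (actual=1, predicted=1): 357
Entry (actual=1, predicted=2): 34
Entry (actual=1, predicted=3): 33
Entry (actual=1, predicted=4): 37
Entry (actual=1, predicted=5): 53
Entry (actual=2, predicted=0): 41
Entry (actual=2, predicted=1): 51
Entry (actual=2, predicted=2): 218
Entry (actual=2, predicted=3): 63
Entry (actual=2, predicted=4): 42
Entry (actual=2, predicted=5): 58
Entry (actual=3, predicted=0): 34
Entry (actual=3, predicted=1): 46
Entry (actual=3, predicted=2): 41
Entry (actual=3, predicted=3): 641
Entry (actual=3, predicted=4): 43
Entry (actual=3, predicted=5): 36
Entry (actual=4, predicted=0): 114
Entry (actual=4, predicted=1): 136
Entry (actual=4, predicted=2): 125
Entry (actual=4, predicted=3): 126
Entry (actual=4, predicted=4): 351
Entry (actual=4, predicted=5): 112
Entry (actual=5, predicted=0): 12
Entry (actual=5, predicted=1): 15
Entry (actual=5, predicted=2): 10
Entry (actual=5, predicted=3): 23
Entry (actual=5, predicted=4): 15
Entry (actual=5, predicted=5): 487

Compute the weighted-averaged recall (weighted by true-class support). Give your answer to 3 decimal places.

0.631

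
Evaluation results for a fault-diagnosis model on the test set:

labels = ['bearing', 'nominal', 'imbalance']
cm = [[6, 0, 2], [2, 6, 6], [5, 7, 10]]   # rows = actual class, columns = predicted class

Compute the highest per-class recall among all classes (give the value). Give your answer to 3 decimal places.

0.750

Per-class recall (TP/(TP+FN)):
  bearing: TP=6, FN=0+2=2 → 6/8 = 0.7500
  nominal: TP=6, FN=2+6=8 → 6/14 = 0.4286
  imbalance: TP=10, FN=5+7=12 → 10/22 = 0.4545
Highest is class 'bearing' with recall = 0.750.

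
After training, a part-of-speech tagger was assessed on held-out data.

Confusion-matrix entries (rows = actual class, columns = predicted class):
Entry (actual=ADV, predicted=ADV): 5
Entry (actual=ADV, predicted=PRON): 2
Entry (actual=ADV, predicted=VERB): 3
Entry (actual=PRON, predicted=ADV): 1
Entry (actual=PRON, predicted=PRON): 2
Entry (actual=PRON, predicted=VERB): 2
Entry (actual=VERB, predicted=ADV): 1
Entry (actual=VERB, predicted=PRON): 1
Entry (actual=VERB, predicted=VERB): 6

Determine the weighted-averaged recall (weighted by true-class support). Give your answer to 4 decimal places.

Per-class recall (TP/(TP+FN)):
  ADV: TP=5, FN=2+3=5 → 5/10 = 0.50000
  PRON: TP=2, FN=1+2=3 → 2/5 = 0.40000
  VERB: TP=6, FN=1+1=2 → 6/8 = 0.75000
Weighted-recall = Σ (supportᵢ/N)·recallᵢ with N=23: (10/23)·0.50000 + (5/23)·0.40000 + (8/23)·0.75000 = 0.5652

0.5652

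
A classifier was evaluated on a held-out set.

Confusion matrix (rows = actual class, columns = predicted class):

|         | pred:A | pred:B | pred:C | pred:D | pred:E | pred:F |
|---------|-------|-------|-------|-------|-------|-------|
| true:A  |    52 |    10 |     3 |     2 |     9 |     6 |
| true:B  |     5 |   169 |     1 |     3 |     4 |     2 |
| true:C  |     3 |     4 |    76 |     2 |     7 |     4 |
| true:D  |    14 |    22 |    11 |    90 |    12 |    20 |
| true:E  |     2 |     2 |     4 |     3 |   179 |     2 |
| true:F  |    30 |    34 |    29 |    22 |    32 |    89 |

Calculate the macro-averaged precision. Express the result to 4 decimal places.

Per-class precision (TP/(TP+FP)):
  A: TP=52, FP=5+3+14+2+30=54 → 52/106 = 0.49057
  B: TP=169, FP=10+4+22+2+34=72 → 169/241 = 0.70124
  C: TP=76, FP=3+1+11+4+29=48 → 76/124 = 0.61290
  D: TP=90, FP=2+3+2+3+22=32 → 90/122 = 0.73770
  E: TP=179, FP=9+4+7+12+32=64 → 179/243 = 0.73663
  F: TP=89, FP=6+2+4+20+2=34 → 89/123 = 0.72358
Macro-precision = mean = (0.49057 + 0.70124 + 0.61290 + 0.73770 + 0.73663 + 0.72358) / 6 = 0.6671

0.6671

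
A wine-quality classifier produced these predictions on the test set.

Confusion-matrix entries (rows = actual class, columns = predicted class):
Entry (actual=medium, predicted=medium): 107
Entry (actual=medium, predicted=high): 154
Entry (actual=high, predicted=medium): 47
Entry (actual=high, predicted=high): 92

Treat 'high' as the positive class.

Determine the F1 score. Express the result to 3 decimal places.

0.478

Precision = TP/(TP+FP) = 92/246 = 0.3740
Recall = TP/(TP+FN) = 92/139 = 0.6619
F1 = 2·TP/(2·TP+FP+FN) = 184/385 = 0.478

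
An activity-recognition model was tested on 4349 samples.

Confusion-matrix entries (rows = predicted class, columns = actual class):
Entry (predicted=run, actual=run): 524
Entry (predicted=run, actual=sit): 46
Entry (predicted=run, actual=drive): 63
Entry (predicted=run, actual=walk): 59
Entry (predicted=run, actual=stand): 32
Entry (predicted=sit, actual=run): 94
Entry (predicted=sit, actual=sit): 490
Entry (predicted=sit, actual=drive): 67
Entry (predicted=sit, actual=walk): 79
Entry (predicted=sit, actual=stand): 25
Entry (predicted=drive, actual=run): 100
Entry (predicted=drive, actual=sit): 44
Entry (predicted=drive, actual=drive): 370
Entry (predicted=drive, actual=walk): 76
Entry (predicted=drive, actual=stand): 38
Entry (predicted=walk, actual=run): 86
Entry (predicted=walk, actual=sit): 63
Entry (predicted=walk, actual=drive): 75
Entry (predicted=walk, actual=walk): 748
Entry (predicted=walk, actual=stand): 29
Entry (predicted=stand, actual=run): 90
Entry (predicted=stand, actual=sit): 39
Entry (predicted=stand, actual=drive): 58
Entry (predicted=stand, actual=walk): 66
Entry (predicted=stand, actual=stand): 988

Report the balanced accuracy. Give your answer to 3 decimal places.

0.701

Balanced accuracy = mean of per-class recall.
  run: recall = 524/894 = 0.5861
  sit: recall = 490/682 = 0.7185
  drive: recall = 370/633 = 0.5845
  walk: recall = 748/1028 = 0.7276
  stand: recall = 988/1112 = 0.8885
Mean = (0.5861 + 0.7185 + 0.5845 + 0.7276 + 0.8885) / 5 = 0.701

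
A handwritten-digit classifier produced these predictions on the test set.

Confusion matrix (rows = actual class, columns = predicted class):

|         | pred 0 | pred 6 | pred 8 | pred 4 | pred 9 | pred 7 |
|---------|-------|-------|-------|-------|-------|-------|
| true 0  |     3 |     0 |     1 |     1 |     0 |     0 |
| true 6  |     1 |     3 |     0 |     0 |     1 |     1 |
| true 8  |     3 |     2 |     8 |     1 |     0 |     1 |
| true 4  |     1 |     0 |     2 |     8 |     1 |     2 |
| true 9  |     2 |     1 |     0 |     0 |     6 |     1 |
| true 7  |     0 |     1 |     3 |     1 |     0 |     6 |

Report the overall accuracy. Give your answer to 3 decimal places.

0.557

Accuracy = trace / total = (3+3+8+8+6+6=34) / 61 = 34/61 = 0.557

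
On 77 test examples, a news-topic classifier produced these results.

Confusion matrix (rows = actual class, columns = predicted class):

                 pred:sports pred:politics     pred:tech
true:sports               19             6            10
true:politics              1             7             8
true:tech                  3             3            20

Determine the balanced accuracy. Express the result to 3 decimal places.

0.583

Balanced accuracy = mean of per-class recall.
  sports: recall = 19/35 = 0.5429
  politics: recall = 7/16 = 0.4375
  tech: recall = 20/26 = 0.7692
Mean = (0.5429 + 0.4375 + 0.7692) / 3 = 0.583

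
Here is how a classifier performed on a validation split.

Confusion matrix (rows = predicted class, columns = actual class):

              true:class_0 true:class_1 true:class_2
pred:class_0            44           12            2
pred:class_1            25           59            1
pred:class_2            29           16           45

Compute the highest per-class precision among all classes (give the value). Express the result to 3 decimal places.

Per-class precision (TP/(TP+FP)):
  class_0: TP=44, FP=12+2=14 → 44/58 = 0.7586
  class_1: TP=59, FP=25+1=26 → 59/85 = 0.6941
  class_2: TP=45, FP=29+16=45 → 45/90 = 0.5000
Highest is class 'class_0' with precision = 0.759.

0.759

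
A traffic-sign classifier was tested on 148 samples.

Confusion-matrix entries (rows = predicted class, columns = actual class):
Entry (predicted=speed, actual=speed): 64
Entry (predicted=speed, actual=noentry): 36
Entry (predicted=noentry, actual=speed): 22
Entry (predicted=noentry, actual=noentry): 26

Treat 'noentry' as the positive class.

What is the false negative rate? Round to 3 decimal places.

FNR = FN/(FN+TP) = 36/(36+26) = 0.581

0.581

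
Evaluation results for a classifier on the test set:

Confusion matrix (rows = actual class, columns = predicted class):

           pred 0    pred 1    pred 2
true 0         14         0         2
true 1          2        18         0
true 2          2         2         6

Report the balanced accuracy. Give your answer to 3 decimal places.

Balanced accuracy = mean of per-class recall.
  0: recall = 14/16 = 0.8750
  1: recall = 18/20 = 0.9000
  2: recall = 6/10 = 0.6000
Mean = (0.8750 + 0.9000 + 0.6000) / 3 = 0.792

0.792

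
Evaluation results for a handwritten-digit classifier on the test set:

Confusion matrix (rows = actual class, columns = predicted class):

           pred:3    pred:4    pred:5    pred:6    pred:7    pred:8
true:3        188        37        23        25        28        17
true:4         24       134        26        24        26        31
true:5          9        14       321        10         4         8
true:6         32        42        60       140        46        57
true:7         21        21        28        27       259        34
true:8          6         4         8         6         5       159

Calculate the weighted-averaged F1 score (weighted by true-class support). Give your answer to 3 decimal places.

0.620

Per-class F1 score (2·TP/(2·TP+FP+FN)):
  3: TP=188, FP=24+9+32+21+6=92, FN=37+23+25+28+17=130 → 376/598 = 0.6288
  4: TP=134, FP=37+14+42+21+4=118, FN=24+26+24+26+31=131 → 268/517 = 0.5184
  5: TP=321, FP=23+26+60+28+8=145, FN=9+14+10+4+8=45 → 642/832 = 0.7716
  6: TP=140, FP=25+24+10+27+6=92, FN=32+42+60+46+57=237 → 280/609 = 0.4598
  7: TP=259, FP=28+26+4+46+5=109, FN=21+21+28+27+34=131 → 518/758 = 0.6834
  8: TP=159, FP=17+31+8+57+34=147, FN=6+4+8+6+5=29 → 318/494 = 0.6437
Weighted-F1 score = Σ (supportᵢ/N)·F1 scoreᵢ with N=1904: (318/1904)·0.6288 + (265/1904)·0.5184 + (366/1904)·0.7716 + (377/1904)·0.4598 + (390/1904)·0.6834 + (188/1904)·0.6437 = 0.620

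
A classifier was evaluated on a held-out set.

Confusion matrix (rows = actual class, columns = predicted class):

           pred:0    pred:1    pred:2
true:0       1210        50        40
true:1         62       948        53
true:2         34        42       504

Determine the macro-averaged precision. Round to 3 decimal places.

0.894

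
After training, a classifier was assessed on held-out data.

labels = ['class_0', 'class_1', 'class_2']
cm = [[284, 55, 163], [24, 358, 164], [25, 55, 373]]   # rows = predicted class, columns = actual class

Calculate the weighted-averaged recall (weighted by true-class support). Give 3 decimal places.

0.676

Per-class recall (TP/(TP+FN)):
  class_0: TP=284, FN=24+25=49 → 284/333 = 0.8529
  class_1: TP=358, FN=55+55=110 → 358/468 = 0.7650
  class_2: TP=373, FN=163+164=327 → 373/700 = 0.5329
Weighted-recall = Σ (supportᵢ/N)·recallᵢ with N=1501: (333/1501)·0.8529 + (468/1501)·0.7650 + (700/1501)·0.5329 = 0.676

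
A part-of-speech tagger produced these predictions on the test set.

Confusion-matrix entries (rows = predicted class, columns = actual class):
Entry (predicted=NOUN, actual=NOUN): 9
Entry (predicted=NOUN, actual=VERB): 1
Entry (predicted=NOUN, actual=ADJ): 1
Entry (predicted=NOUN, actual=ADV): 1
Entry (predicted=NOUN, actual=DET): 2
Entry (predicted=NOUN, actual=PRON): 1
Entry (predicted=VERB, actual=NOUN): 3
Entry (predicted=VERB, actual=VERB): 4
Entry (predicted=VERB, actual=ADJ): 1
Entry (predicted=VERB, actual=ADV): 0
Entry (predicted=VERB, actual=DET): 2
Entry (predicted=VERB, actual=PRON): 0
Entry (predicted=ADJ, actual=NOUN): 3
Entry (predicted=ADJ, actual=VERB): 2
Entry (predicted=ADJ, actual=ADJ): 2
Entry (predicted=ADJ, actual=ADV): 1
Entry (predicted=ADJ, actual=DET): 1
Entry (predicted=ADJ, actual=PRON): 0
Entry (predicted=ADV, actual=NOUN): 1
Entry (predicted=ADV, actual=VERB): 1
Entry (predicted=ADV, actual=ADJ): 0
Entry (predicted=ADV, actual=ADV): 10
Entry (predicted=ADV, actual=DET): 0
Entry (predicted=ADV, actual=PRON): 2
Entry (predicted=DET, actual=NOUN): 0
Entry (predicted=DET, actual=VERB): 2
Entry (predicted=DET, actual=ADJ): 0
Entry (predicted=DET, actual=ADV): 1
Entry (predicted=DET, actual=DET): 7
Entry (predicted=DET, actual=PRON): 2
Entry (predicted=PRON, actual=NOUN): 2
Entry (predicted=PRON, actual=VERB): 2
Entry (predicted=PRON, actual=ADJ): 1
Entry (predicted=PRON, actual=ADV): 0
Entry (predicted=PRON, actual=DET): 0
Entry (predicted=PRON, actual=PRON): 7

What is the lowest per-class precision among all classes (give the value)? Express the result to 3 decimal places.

Per-class precision (TP/(TP+FP)):
  NOUN: TP=9, FP=1+1+1+2+1=6 → 9/15 = 0.6000
  VERB: TP=4, FP=3+1+0+2+0=6 → 4/10 = 0.4000
  ADJ: TP=2, FP=3+2+1+1+0=7 → 2/9 = 0.2222
  ADV: TP=10, FP=1+1+0+0+2=4 → 10/14 = 0.7143
  DET: TP=7, FP=0+2+0+1+2=5 → 7/12 = 0.5833
  PRON: TP=7, FP=2+2+1+0+0=5 → 7/12 = 0.5833
Lowest is class 'ADJ' with precision = 0.222.

0.222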